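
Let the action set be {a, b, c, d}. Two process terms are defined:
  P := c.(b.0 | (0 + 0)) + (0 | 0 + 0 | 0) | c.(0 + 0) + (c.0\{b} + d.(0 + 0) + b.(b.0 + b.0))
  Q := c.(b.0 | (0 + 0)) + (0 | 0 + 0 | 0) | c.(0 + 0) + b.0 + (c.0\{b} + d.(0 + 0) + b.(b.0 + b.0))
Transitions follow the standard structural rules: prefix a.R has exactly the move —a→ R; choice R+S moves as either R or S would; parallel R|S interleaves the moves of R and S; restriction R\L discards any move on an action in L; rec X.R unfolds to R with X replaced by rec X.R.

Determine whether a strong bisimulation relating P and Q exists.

not bisimilar

P's transition system — 8 states:
  s0 = c.(b.0 | (0 + 0)) + (0 | 0 + 0 | 0) | c.(0 + 0) + (c.0\{b} + d.(0 + 0) + b.(b.0 + b.0)) ⊢ -b-> s1, -c-> s2, -c-> s3, -c-> s4, -d-> s5
  s1 = b.0 + b.0 ⊢ -b-> s6
  s2 = (0 | 0 + 0 | 0) | (0 + 0) ⊢ stopped
  s3 = 0\{b} ⊢ stopped
  s4 = b.0 | (0 + 0) ⊢ -b-> s7
  s5 = 0 + 0 ⊢ stopped
  s6 = 0 ⊢ stopped
  s7 = 0 | (0 + 0) ⊢ stopped
Q's transition system — 8 states:
  t0 = c.(b.0 | (0 + 0)) + (0 | 0 + 0 | 0) | c.(0 + 0) + b.0 + (c.0\{b} + d.(0 + 0) + b.(b.0 + b.0)) ⊢ -b-> t1, -b-> t2, -c-> t3, -c-> t4, -c-> t5, -d-> t6
  t1 = 0 ⊢ stopped
  t2 = b.0 + b.0 ⊢ -b-> t1
  t3 = (0 | 0 + 0 | 0) | (0 + 0) ⊢ stopped
  t4 = 0\{b} ⊢ stopped
  t5 = b.0 | (0 + 0) ⊢ -b-> t7
  t6 = 0 + 0 ⊢ stopped
  t7 = 0 | (0 + 0) ⊢ stopped
Coarsest stable partition (strong bisimilarity classes):
  B0 = {s0}
  B1 = {s2, s3, s5, s6, s7, t1, t3, t4, t6, t7}
  B2 = {s1, s4, t2, t5}
  B3 = {t0}
s0 ∈ B0, t0 ∈ B3 → different blocks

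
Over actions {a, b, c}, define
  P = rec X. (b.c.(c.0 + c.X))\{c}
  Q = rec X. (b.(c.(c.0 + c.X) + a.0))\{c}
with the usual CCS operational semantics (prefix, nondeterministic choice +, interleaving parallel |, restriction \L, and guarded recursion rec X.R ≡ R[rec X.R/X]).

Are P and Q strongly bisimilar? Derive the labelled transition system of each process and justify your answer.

LTS(P): 2 reachable states
  p0 = rec X. (b.c.(c.0 + c.X))\{c} → —b→ p1
  p1 = (c.(c.0 + c.(rec X. (b.c.(c.0 + c.X))\{c})))\{c} → ·
LTS(Q): 3 reachable states
  q0 = rec X. (b.(c.(c.0 + c.X) + a.0))\{c} → —b→ q1
  q1 = (c.(c.0 + c.(rec X. (b.(c.(c.0 + c.X) + a.0))\{c})) + a.0)\{c} → —a→ q2
  q2 = 0\{c} → ·
Bisimilarity quotient blocks:
  B0 = {p0}
  B1 = {p1, q2}
  B2 = {q0}
  B3 = {q1}
p0 ∈ B0, q0 ∈ B2 → different blocks

NO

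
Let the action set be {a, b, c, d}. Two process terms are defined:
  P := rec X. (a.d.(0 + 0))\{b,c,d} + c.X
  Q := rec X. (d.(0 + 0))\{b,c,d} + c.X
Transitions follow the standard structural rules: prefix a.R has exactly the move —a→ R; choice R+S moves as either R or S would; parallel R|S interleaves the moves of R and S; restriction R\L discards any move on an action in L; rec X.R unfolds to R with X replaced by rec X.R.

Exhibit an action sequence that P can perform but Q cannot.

Reachable graph of P (2 states):
  s0 = rec X. (a.d.(0 + 0))\{b,c,d} + c.X has moves -a-> s1, -c-> s0
  s1 = (d.(0 + 0))\{b,c,d} has moves (no moves)
Reachable graph of Q (1 states):
  t0 = rec X. (d.(0 + 0))\{b,c,d} + c.X has moves -c-> t0
Executing a from P (initial set {s0}):
  step 1 (a): {s1}
  ✓ P
Executing a from Q (initial set {t0}):
  step 1 (a): ∅  — Q cannot continue

a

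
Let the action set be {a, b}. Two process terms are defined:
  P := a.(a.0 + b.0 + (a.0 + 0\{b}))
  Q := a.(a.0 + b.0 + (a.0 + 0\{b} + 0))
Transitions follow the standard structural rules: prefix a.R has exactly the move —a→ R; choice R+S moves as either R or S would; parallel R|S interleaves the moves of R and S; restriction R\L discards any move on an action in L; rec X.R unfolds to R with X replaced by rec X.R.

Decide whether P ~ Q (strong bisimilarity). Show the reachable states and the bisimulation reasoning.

Reachable graph of P (3 states):
  m0 = a.(a.0 + b.0 + (a.0 + 0\{b})) has moves =a=> m1
  m1 = a.0 + b.0 + (a.0 + 0\{b}) has moves =a=> m2, =b=> m2
  m2 = 0 has moves stopped
Reachable graph of Q (3 states):
  n0 = a.(a.0 + b.0 + (a.0 + 0\{b} + 0)) has moves =a=> n1
  n1 = a.0 + b.0 + (a.0 + 0\{b} + 0) has moves =a=> n2, =b=> n2
  n2 = 0 has moves stopped
Partition-refinement fixed point:
  B0 = {m0, n0}
  B1 = {m1, n1}
  B2 = {m2, n2}
m0 ∈ B0, n0 ∈ B0 → same block

P ~ Q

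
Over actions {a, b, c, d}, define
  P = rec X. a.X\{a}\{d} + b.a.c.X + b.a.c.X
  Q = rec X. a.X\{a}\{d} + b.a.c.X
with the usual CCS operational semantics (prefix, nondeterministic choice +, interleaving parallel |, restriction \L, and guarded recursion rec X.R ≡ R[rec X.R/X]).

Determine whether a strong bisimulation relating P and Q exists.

P's transition system — 5 states:
  m0 = rec X. a.X\{a}\{d} + b.a.c.X + b.a.c.X ⊢ —a→ m1, —b→ m2
  m1 = (rec X. a.X\{a}\{d} + b.a.c.X + b.a.c.X)\{a}\{d} ⊢ —b→ m3
  m2 = a.c.(rec X. a.X\{a}\{d} + b.a.c.X + b.a.c.X) ⊢ —a→ m4
  m3 = (a.c.(rec X. a.X\{a}\{d} + b.a.c.X + b.a.c.X))\{a}\{d} ⊢ deadlocked
  m4 = c.(rec X. a.X\{a}\{d} + b.a.c.X + b.a.c.X) ⊢ —c→ m0
Q's transition system — 5 states:
  n0 = rec X. a.X\{a}\{d} + b.a.c.X ⊢ —a→ n1, —b→ n2
  n1 = (rec X. a.X\{a}\{d} + b.a.c.X)\{a}\{d} ⊢ —b→ n3
  n2 = a.c.(rec X. a.X\{a}\{d} + b.a.c.X) ⊢ —a→ n4
  n3 = (a.c.(rec X. a.X\{a}\{d} + b.a.c.X))\{a}\{d} ⊢ deadlocked
  n4 = c.(rec X. a.X\{a}\{d} + b.a.c.X) ⊢ —c→ n0
Coarsest stable partition (strong bisimilarity classes):
  B0 = {m0, n0}
  B1 = {m2, n2}
  B2 = {m4, n4}
  B3 = {m1, n1}
  B4 = {m3, n3}
m0 ∈ B0, n0 ∈ B0 → same block

bisimilar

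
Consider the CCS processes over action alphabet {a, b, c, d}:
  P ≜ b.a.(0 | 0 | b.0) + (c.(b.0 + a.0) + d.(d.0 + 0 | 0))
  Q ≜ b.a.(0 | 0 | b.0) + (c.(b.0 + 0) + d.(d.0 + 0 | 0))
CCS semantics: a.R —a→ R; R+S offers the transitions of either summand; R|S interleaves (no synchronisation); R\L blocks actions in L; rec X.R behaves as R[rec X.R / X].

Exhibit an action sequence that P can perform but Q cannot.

P's transition system — 7 states:
  m0 = b.a.(0 | 0 | b.0) + (c.(b.0 + a.0) + d.(d.0 + 0 | 0)) has moves -b-> m1, -c-> m2, -d-> m3
  m1 = a.(0 | 0 | b.0) has moves -a-> m4
  m2 = b.0 + a.0 has moves -a-> m5, -b-> m5
  m3 = d.0 + 0 | 0 has moves -d-> m5
  m4 = 0 | 0 | b.0 has moves -b-> m6
  m5 = 0 has moves deadlocked
  m6 = 0 | 0 | 0 has moves deadlocked
Q's transition system — 7 states:
  n0 = b.a.(0 | 0 | b.0) + (c.(b.0 + 0) + d.(d.0 + 0 | 0)) has moves -b-> n1, -c-> n2, -d-> n3
  n1 = a.(0 | 0 | b.0) has moves -a-> n4
  n2 = b.0 + 0 has moves -b-> n5
  n3 = d.0 + 0 | 0 has moves -d-> n5
  n4 = 0 | 0 | b.0 has moves -b-> n6
  n5 = 0 has moves deadlocked
  n6 = 0 | 0 | 0 has moves deadlocked
Trace ⟨ca⟩ through P, begin at {m0}:
  [1] c ⇒ {m2}
  [2] a ⇒ {m5}
  P completes σ.
Trace ⟨ca⟩ through Q, begin at {n0}:
  [1] c ⇒ {n2}
  [2] a ⇒ ∅ (Q stuck)

ca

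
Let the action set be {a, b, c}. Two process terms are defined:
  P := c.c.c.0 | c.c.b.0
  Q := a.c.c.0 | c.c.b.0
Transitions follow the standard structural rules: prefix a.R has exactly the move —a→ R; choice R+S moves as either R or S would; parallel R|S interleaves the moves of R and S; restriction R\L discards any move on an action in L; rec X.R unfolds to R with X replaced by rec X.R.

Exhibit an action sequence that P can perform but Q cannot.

P's transition system — 16 states:
  u0 = c.c.c.0 | c.c.b.0 :: =c=> u1, =c=> u2
  u1 = c.c.0 | c.c.b.0 :: =c=> u3, =c=> u4
  u2 = c.c.c.0 | c.b.0 :: =c=> u4, =c=> u5
  u3 = c.0 | c.c.b.0 :: =c=> u6, =c=> u7
  u4 = c.c.0 | c.b.0 :: =c=> u7, =c=> u8
  u5 = c.c.c.0 | b.0 :: =b=> u9, =c=> u8
  u6 = 0 | c.c.b.0 :: =c=> u10
  u7 = c.0 | c.b.0 :: =c=> u10, =c=> u11
  u8 = c.c.0 | b.0 :: =b=> u12, =c=> u11
  u9 = c.c.c.0 | 0 :: =c=> u12
  u10 = 0 | c.b.0 :: =c=> u13
  u11 = c.0 | b.0 :: =b=> u14, =c=> u13
  u12 = c.c.0 | 0 :: =c=> u14
  u13 = 0 | b.0 :: =b=> u15
  u14 = c.0 | 0 :: =c=> u15
  u15 = 0 | 0 :: stopped
Q's transition system — 16 states:
  v0 = a.c.c.0 | c.c.b.0 :: =a=> v1, =c=> v2
  v1 = c.c.0 | c.c.b.0 :: =c=> v3, =c=> v4
  v2 = a.c.c.0 | c.b.0 :: =a=> v4, =c=> v5
  v3 = c.0 | c.c.b.0 :: =c=> v6, =c=> v7
  v4 = c.c.0 | c.b.0 :: =c=> v7, =c=> v8
  v5 = a.c.c.0 | b.0 :: =a=> v8, =b=> v9
  v6 = 0 | c.c.b.0 :: =c=> v10
  v7 = c.0 | c.b.0 :: =c=> v10, =c=> v11
  v8 = c.c.0 | b.0 :: =b=> v12, =c=> v11
  v9 = a.c.c.0 | 0 :: =a=> v12
  v10 = 0 | c.b.0 :: =c=> v13
  v11 = c.0 | b.0 :: =b=> v14, =c=> v13
  v12 = c.c.0 | 0 :: =c=> v14
  v13 = 0 | b.0 :: =b=> v15
  v14 = c.0 | 0 :: =c=> v15
  v15 = 0 | 0 :: stopped
Executing ccc from P (initial set {u0}):
  [1] c ⇒ {u1, u2}
  [2] c ⇒ {u3, u4, u5}
  [3] c ⇒ {u6, u7, u8}
  ✓ P
Executing ccc from Q (initial set {v0}):
  [1] c ⇒ {v2}
  [2] c ⇒ {v5}
  [3] c ⇒ ∅  — Q cannot continue

ccc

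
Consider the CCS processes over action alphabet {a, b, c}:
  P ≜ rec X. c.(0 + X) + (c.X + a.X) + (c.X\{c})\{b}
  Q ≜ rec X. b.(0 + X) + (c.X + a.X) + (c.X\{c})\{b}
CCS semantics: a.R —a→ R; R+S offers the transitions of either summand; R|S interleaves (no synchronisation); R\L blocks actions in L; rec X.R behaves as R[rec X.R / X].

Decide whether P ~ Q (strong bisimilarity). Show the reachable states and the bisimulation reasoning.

P's transition system — 3 states:
  p0 = rec X. c.(0 + X) + (c.X + a.X) + (c.X\{c})\{b} | —a→ p0, —c→ p0, —c→ p1, —c→ p2
  p1 = (rec X. c.(0 + X) + (c.X + a.X) + (c.X\{c})\{b})\{c}\{b} | —a→ p1
  p2 = 0 + (rec X. c.(0 + X) + (c.X + a.X) + (c.X\{c})\{b}) | —a→ p0, —c→ p0, —c→ p1, —c→ p2
Q's transition system — 3 states:
  q0 = rec X. b.(0 + X) + (c.X + a.X) + (c.X\{c})\{b} | —a→ q0, —b→ q1, —c→ q0, —c→ q2
  q1 = 0 + (rec X. b.(0 + X) + (c.X + a.X) + (c.X\{c})\{b}) | —a→ q0, —b→ q1, —c→ q0, —c→ q2
  q2 = (rec X. b.(0 + X) + (c.X + a.X) + (c.X\{c})\{b})\{c}\{b} | —a→ q2
Partition-refinement fixed point:
  B0 = {p0, p2}
  B1 = {p1, q2}
  B2 = {q0, q1}
p0 ∈ B0, q0 ∈ B2 → different blocks

NO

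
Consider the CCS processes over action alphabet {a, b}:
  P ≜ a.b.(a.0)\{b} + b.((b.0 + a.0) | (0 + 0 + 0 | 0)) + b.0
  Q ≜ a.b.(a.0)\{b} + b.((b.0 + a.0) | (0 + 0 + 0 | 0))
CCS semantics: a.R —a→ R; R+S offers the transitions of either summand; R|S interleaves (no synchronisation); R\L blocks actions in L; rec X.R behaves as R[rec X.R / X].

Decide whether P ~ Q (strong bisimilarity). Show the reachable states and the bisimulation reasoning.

not bisimilar

Reachable graph of P (7 states):
  s0 = a.b.(a.0)\{b} + b.((b.0 + a.0) | (0 + 0 + 0 | 0)) + b.0 has moves -a-> s1, -b-> s2, -b-> s3
  s1 = b.(a.0)\{b} has moves -b-> s4
  s2 = (b.0 + a.0) | (0 + 0 + 0 | 0) has moves -a-> s5, -b-> s5
  s3 = 0 has moves ∅
  s4 = (a.0)\{b} has moves -a-> s6
  s5 = 0 | (0 + 0 + 0 | 0) has moves ∅
  s6 = 0\{b} has moves ∅
Reachable graph of Q (6 states):
  t0 = a.b.(a.0)\{b} + b.((b.0 + a.0) | (0 + 0 + 0 | 0)) has moves -a-> t1, -b-> t2
  t1 = b.(a.0)\{b} has moves -b-> t3
  t2 = (b.0 + a.0) | (0 + 0 + 0 | 0) has moves -a-> t4, -b-> t4
  t3 = (a.0)\{b} has moves -a-> t5
  t4 = 0 | (0 + 0 + 0 | 0) has moves ∅
  t5 = 0\{b} has moves ∅
Coarsest stable partition (strong bisimilarity classes):
  B0 = {s0}
  B1 = {s1, t1}
  B2 = {s4, t3}
  B3 = {s3, s5, s6, t4, t5}
  B4 = {s2, t2}
  B5 = {t0}
s0 ∈ B0, t0 ∈ B5 → different blocks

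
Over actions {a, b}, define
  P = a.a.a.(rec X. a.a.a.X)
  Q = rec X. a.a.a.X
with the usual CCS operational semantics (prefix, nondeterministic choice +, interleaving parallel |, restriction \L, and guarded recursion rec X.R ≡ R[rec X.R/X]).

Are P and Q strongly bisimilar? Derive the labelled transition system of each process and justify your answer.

YES

Reachable graph of P (4 states):
  p0 = a.a.a.(rec X. a.a.a.X) ⊢ -a-> p1
  p1 = a.a.(rec X. a.a.a.X) ⊢ -a-> p2
  p2 = a.(rec X. a.a.a.X) ⊢ -a-> p3
  p3 = rec X. a.a.a.X ⊢ -a-> p1
Reachable graph of Q (3 states):
  q0 = rec X. a.a.a.X ⊢ -a-> q1
  q1 = a.a.(rec X. a.a.a.X) ⊢ -a-> q2
  q2 = a.(rec X. a.a.a.X) ⊢ -a-> q0
Bisimilarity quotient blocks:
  B0 = {p0, p1, p2, p3, q0, q1, q2}
p0 ∈ B0, q0 ∈ B0 → same block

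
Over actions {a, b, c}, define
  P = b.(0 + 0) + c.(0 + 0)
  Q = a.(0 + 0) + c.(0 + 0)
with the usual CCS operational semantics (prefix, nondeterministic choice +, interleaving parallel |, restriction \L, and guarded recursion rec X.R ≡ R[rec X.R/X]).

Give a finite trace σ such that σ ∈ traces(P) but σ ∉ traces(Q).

LTS(P): 2 reachable states
  m0 = b.(0 + 0) + c.(0 + 0) has moves --b--▸ m1, --c--▸ m1
  m1 = 0 + 0 has moves (no moves)
LTS(Q): 2 reachable states
  n0 = a.(0 + 0) + c.(0 + 0) has moves --a--▸ n1, --c--▸ n1
  n1 = 0 + 0 has moves (no moves)
Run σ = ⟨b⟩ on P: start {m0}
  step 1 (b): {m1}
  ✓ P
Run σ = ⟨b⟩ on Q: start {n0}
  step 1 (b): ∅  — Q cannot continue

b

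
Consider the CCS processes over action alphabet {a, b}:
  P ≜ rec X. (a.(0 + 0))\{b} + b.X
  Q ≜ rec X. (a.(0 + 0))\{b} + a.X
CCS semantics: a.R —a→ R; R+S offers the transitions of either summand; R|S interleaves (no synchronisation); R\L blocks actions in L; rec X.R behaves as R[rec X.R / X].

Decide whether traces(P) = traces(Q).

Reachable graph of P (2 states):
  m0 = rec X. (a.(0 + 0))\{b} + b.X | ··a··> m1, ··b··> m0
  m1 = (0 + 0)\{b} | deadlocked
Reachable graph of Q (2 states):
  n0 = rec X. (a.(0 + 0))\{b} + a.X | ··a··> n0, ··a··> n1
  n1 = (0 + 0)\{b} | deadlocked
Trace ⟨b⟩ through P, begin at {m0}:
  [1] b ⇒ {m0}
  P completes σ.
Trace ⟨b⟩ through Q, begin at {n0}:
  [1] b ⇒ ∅  — Q cannot continue

NO — witness ⟨b⟩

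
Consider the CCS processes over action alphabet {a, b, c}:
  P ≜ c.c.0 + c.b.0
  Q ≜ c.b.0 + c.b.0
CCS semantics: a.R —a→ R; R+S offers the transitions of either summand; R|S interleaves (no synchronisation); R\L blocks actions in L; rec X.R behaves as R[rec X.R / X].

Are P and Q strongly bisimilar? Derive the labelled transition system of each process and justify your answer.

Reachable graph of P (4 states):
  m0 = c.c.0 + c.b.0 has moves =c=> m1, =c=> m2
  m1 = b.0 has moves =b=> m3
  m2 = c.0 has moves =c=> m3
  m3 = 0 has moves ∅
Reachable graph of Q (3 states):
  n0 = c.b.0 + c.b.0 has moves =c=> n1
  n1 = b.0 has moves =b=> n2
  n2 = 0 has moves ∅
Partition-refinement fixed point:
  B0 = {m0}
  B1 = {m2}
  B2 = {m3, n2}
  B3 = {m1, n1}
  B4 = {n0}
m0 ∈ B0, n0 ∈ B4 → different blocks

not bisimilar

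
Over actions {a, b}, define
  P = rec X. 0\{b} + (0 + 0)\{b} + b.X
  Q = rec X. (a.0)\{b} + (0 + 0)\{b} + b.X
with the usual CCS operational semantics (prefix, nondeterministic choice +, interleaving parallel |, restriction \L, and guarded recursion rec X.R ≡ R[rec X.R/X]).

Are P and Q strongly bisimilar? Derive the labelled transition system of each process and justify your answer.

not bisimilar

Reachable graph of P (1 states):
  m0 = rec X. 0\{b} + (0 + 0)\{b} + b.X has moves -b-> m0
Reachable graph of Q (2 states):
  n0 = rec X. (a.0)\{b} + (0 + 0)\{b} + b.X has moves -a-> n1, -b-> n0
  n1 = 0\{b} has moves ∅
Coarsest stable partition (strong bisimilarity classes):
  B0 = {m0}
  B1 = {n0}
  B2 = {n1}
m0 ∈ B0, n0 ∈ B1 → different blocks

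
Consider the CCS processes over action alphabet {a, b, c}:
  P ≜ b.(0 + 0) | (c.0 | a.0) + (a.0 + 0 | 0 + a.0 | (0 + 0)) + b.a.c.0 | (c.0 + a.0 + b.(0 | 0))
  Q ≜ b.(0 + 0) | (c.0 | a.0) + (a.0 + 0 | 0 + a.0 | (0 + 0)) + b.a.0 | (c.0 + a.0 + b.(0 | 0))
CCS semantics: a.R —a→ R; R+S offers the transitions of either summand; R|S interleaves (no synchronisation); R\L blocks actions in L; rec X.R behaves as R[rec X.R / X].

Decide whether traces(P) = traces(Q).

P's transition system — 21 states:
  s0 = b.(0 + 0) | (c.0 | a.0) + (a.0 + 0 | 0 + a.0 | (0 + 0)) + b.a.c.0 | (c.0 + a.0 + b.(0 | 0)) ⊢ --a--▸ s1, --a--▸ s2, --a--▸ s3, --a--▸ s4, --b--▸ s5, --b--▸ s6, --b--▸ s7, --c--▸ s4, --c--▸ s8
  s1 = 0 ⊢ stopped
  s2 = 0 | (0 + 0) ⊢ stopped
  s3 = b.(0 + 0) | (c.0 | 0) ⊢ --b--▸ s9, --c--▸ s10
  s4 = b.a.c.0 | 0 ⊢ --b--▸ s11
  s5 = (0 + 0) | (c.0 | a.0) ⊢ --a--▸ s9, --c--▸ s12
  s6 = a.c.0 | (c.0 + a.0 + b.(0 | 0)) ⊢ --a--▸ s11, --a--▸ s13, --b--▸ s14, --c--▸ s11
  s7 = b.a.c.0 | (0 | 0) ⊢ --b--▸ s14
  s8 = b.(0 + 0) | (0 | a.0) ⊢ --a--▸ s10, --b--▸ s12
  s9 = (0 + 0) | (c.0 | 0) ⊢ --c--▸ s15
  s10 = b.(0 + 0) | (0 | 0) ⊢ --b--▸ s15
  s11 = a.c.0 | 0 ⊢ --a--▸ s16
  s12 = (0 + 0) | (0 | a.0) ⊢ --a--▸ s15
  s13 = c.0 | (c.0 + a.0 + b.(0 | 0)) ⊢ --a--▸ s16, --b--▸ s17, --c--▸ s16, --c--▸ s18
  s14 = a.c.0 | (0 | 0) ⊢ --a--▸ s17
  s15 = (0 + 0) | (0 | 0) ⊢ stopped
  s16 = c.0 | 0 ⊢ --c--▸ s19
  s17 = c.0 | (0 | 0) ⊢ --c--▸ s20
  s18 = 0 | (c.0 + a.0 + b.(0 | 0)) ⊢ --a--▸ s19, --b--▸ s20, --c--▸ s19
  s19 = 0 | 0 ⊢ stopped
  s20 = 0 | (0 | 0) ⊢ stopped
Q's transition system — 18 states:
  t0 = b.(0 + 0) | (c.0 | a.0) + (a.0 + 0 | 0 + a.0 | (0 + 0)) + b.a.0 | (c.0 + a.0 + b.(0 | 0)) ⊢ --a--▸ t1, --a--▸ t2, --a--▸ t3, --a--▸ t4, --b--▸ t5, --b--▸ t6, --b--▸ t7, --c--▸ t4, --c--▸ t8
  t1 = 0 ⊢ stopped
  t2 = 0 | (0 + 0) ⊢ stopped
  t3 = b.(0 + 0) | (c.0 | 0) ⊢ --b--▸ t9, --c--▸ t10
  t4 = b.a.0 | 0 ⊢ --b--▸ t11
  t5 = (0 + 0) | (c.0 | a.0) ⊢ --a--▸ t9, --c--▸ t12
  t6 = a.0 | (c.0 + a.0 + b.(0 | 0)) ⊢ --a--▸ t11, --a--▸ t13, --b--▸ t14, --c--▸ t11
  t7 = b.a.0 | (0 | 0) ⊢ --b--▸ t14
  t8 = b.(0 + 0) | (0 | a.0) ⊢ --a--▸ t10, --b--▸ t12
  t9 = (0 + 0) | (c.0 | 0) ⊢ --c--▸ t15
  t10 = b.(0 + 0) | (0 | 0) ⊢ --b--▸ t15
  t11 = a.0 | 0 ⊢ --a--▸ t16
  t12 = (0 + 0) | (0 | a.0) ⊢ --a--▸ t15
  t13 = 0 | (c.0 + a.0 + b.(0 | 0)) ⊢ --a--▸ t16, --b--▸ t17, --c--▸ t16
  t14 = a.0 | (0 | 0) ⊢ --a--▸ t17
  t15 = (0 + 0) | (0 | 0) ⊢ stopped
  t16 = 0 | 0 ⊢ stopped
  t17 = 0 | (0 | 0) ⊢ stopped
Executing abac from P (initial set {s0}):
  [1] a ⇒ {s1, s2, s3, s4}
  [2] b ⇒ {s11, s9}
  [3] a ⇒ {s16}
  [4] c ⇒ {s19}
  ✓ P
Executing abac from Q (initial set {t0}):
  [1] a ⇒ {t1, t2, t3, t4}
  [2] b ⇒ {t11, t9}
  [3] a ⇒ {t16}
  [4] c ⇒ ∅  — Q cannot continue

traces(P) ≠ traces(Q) — witness ⟨abac⟩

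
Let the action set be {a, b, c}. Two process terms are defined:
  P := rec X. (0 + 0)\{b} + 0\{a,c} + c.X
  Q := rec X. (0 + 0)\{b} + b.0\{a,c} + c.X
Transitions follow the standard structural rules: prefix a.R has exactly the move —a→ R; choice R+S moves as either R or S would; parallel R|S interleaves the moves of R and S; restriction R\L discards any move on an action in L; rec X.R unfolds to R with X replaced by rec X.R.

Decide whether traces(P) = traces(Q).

NO — witness ⟨b⟩

Reachable graph of P (1 states):
  p0 = rec X. (0 + 0)\{b} + 0\{a,c} + c.X | =c=> p0
Reachable graph of Q (2 states):
  q0 = rec X. (0 + 0)\{b} + b.0\{a,c} + c.X | =b=> q1, =c=> q0
  q1 = 0\{a,c} | stopped
Run σ = ⟨b⟩ on Q: start {q0}
  step 1 (b): {q1}
  Q completes σ.
Run σ = ⟨b⟩ on P: start {p0}
  step 1 (b): ∅  — P cannot continue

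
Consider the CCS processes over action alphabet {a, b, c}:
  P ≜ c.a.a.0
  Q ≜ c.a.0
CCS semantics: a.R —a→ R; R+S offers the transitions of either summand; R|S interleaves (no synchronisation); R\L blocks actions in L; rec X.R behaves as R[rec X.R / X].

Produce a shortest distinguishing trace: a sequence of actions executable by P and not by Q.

LTS(P): 4 reachable states
  s0 = c.a.a.0 ⊢ -c-> s1
  s1 = a.a.0 ⊢ -a-> s2
  s2 = a.0 ⊢ -a-> s3
  s3 = 0 ⊢ stopped
LTS(Q): 3 reachable states
  t0 = c.a.0 ⊢ -c-> t1
  t1 = a.0 ⊢ -a-> t2
  t2 = 0 ⊢ stopped
Trace ⟨caa⟩ through P, begin at {s0}:
  step 1 (c): {s1}
  step 2 (a): {s2}
  step 3 (a): {s3}
  ✓ P
Trace ⟨caa⟩ through Q, begin at {t0}:
  step 1 (c): {t1}
  step 2 (a): {t2}
  step 3 (a): ∅  — Q cannot continue

caa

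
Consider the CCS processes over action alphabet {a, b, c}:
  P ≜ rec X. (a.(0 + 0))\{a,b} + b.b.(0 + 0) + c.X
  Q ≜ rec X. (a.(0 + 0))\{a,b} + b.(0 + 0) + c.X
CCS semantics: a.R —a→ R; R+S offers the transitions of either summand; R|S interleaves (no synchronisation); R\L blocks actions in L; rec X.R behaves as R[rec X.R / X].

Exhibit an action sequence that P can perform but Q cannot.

LTS(P): 3 reachable states
  m0 = rec X. (a.(0 + 0))\{a,b} + b.b.(0 + 0) + c.X → ··b··> m1, ··c··> m0
  m1 = b.(0 + 0) → ··b··> m2
  m2 = 0 + 0 → deadlocked
LTS(Q): 2 reachable states
  n0 = rec X. (a.(0 + 0))\{a,b} + b.(0 + 0) + c.X → ··b··> n1, ··c··> n0
  n1 = 0 + 0 → deadlocked
Executing bb from P (initial set {m0}):
  [1] b ⇒ {m1}
  [2] b ⇒ {m2}
  — P admits the full trace.
Executing bb from Q (initial set {n0}):
  [1] b ⇒ {n1}
  [2] b ⇒ ∅ (Q stuck)

bb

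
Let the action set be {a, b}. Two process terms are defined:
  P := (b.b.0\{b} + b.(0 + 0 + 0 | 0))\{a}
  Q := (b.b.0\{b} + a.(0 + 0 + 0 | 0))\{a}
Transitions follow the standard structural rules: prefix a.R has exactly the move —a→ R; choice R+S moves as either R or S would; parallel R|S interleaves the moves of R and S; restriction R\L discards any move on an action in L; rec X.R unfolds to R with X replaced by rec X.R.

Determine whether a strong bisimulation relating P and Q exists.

P ≁ Q

Reachable graph of P (4 states):
  u0 = (b.b.0\{b} + b.(0 + 0 + 0 | 0))\{a} :: -b-> u1, -b-> u2
  u1 = (0 + 0 + 0 | 0)\{a} :: ·
  u2 = (b.0\{b})\{a} :: -b-> u3
  u3 = 0\{b}\{a} :: ·
Reachable graph of Q (3 states):
  v0 = (b.b.0\{b} + a.(0 + 0 + 0 | 0))\{a} :: -b-> v1
  v1 = (b.0\{b})\{a} :: -b-> v2
  v2 = 0\{b}\{a} :: ·
Coarsest stable partition (strong bisimilarity classes):
  B0 = {u0}
  B1 = {u1, u3, v2}
  B2 = {u2, v1}
  B3 = {v0}
u0 ∈ B0, v0 ∈ B3 → different blocks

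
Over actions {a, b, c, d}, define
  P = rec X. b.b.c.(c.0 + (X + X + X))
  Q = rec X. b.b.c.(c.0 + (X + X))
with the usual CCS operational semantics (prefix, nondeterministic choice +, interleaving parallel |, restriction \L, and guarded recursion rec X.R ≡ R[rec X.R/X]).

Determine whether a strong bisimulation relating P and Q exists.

Reachable graph of P (5 states):
  u0 = rec X. b.b.c.(c.0 + (X + X + X)) :: -b-> u1
  u1 = b.c.(c.0 + ((rec X. b.b.c.(c.0 + (X + X + X))) + (rec X. b.b.c.(c.0 + (X + X + X))) + (rec X. b.b.c.(c.0 + (X + X + X))))) :: -b-> u2
  u2 = c.(c.0 + ((rec X. b.b.c.(c.0 + (X + X + X))) + (rec X. b.b.c.(c.0 + (X + X + X))) + (rec X. b.b.c.(c.0 + (X + X + X))))) :: -c-> u3
  u3 = c.0 + ((rec X. b.b.c.(c.0 + (X + X + X))) + (rec X. b.b.c.(c.0 + (X + X + X))) + (rec X. b.b.c.(c.0 + (X + X + X)))) :: -b-> u1, -c-> u4
  u4 = 0 :: deadlocked
Reachable graph of Q (5 states):
  v0 = rec X. b.b.c.(c.0 + (X + X)) :: -b-> v1
  v1 = b.c.(c.0 + ((rec X. b.b.c.(c.0 + (X + X))) + (rec X. b.b.c.(c.0 + (X + X))))) :: -b-> v2
  v2 = c.(c.0 + ((rec X. b.b.c.(c.0 + (X + X))) + (rec X. b.b.c.(c.0 + (X + X))))) :: -c-> v3
  v3 = c.0 + ((rec X. b.b.c.(c.0 + (X + X))) + (rec X. b.b.c.(c.0 + (X + X)))) :: -b-> v1, -c-> v4
  v4 = 0 :: deadlocked
Coarsest stable partition (strong bisimilarity classes):
  B0 = {u0, v0}
  B1 = {u1, v1}
  B2 = {u2, v2}
  B3 = {u3, v3}
  B4 = {u4, v4}
u0 ∈ B0, v0 ∈ B0 → same block

bisimilar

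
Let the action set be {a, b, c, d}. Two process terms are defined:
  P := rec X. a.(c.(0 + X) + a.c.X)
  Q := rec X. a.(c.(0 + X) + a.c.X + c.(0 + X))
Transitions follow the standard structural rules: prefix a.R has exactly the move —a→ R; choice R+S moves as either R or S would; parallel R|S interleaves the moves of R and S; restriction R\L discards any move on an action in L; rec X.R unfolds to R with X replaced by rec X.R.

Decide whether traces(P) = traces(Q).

LTS(P): 4 reachable states
  m0 = rec X. a.(c.(0 + X) + a.c.X) | ··a··> m1
  m1 = c.(0 + (rec X. a.(c.(0 + X) + a.c.X))) + a.c.(rec X. a.(c.(0 + X) + a.c.X)) | ··a··> m2, ··c··> m3
  m2 = c.(rec X. a.(c.(0 + X) + a.c.X)) | ··c··> m0
  m3 = 0 + (rec X. a.(c.(0 + X) + a.c.X)) | ··a··> m1
LTS(Q): 4 reachable states
  n0 = rec X. a.(c.(0 + X) + a.c.X + c.(0 + X)) | ··a··> n1
  n1 = c.(0 + (rec X. a.(c.(0 + X) + a.c.X + c.(0 + X)))) + a.c.(rec X. a.(c.(0 + X) + a.c.X + c.(0 + X))) + c.(0 + (rec X. a.(c.(0 + X) + a.c.X + c.(0 + X)))) | ··a··> n2, ··c··> n3
  n2 = c.(rec X. a.(c.(0 + X) + a.c.X + c.(0 + X))) | ··c··> n0
  n3 = 0 + (rec X. a.(c.(0 + X) + a.c.X + c.(0 + X))) | ··a··> n1
Partition-refinement fixed point:
  B0 = {m0, m3, n0, n3}
  B1 = {m1, n1}
  B2 = {m2, n2}
m0 ∈ B0, n0 ∈ B0 → same block
Bisimilar ⇒ trace-equivalent.

trace-equivalent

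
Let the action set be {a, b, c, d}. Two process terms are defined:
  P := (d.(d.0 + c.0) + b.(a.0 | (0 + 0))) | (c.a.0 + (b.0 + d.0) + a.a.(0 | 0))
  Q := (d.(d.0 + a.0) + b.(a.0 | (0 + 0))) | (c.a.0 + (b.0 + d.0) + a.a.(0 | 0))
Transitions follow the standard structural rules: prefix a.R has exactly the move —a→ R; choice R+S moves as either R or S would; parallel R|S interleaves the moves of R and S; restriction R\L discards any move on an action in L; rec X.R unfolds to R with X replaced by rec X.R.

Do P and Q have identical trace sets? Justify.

trace-distinct — witness ⟨adc⟩

LTS(P): 25 reachable states
  u0 = (d.(d.0 + c.0) + b.(a.0 | (0 + 0))) | (c.a.0 + (b.0 + d.0) + a.a.(0 | 0)) | =a=> u1, =b=> u2, =b=> u3, =c=> u4, =d=> u2, =d=> u5
  u1 = (d.(d.0 + c.0) + b.(a.0 | (0 + 0))) | a.(0 | 0) | =a=> u6, =b=> u7, =d=> u8
  u2 = (d.(d.0 + c.0) + b.(a.0 | (0 + 0))) | 0 | =b=> u9, =d=> u10
  u3 = a.0 | (0 + 0) | (c.a.0 + (b.0 + d.0) + a.a.(0 | 0)) | =a=> u11, =a=> u7, =b=> u9, =c=> u12, =d=> u9
  u4 = (d.(d.0 + c.0) + b.(a.0 | (0 + 0))) | a.0 | =a=> u2, =b=> u12, =d=> u13
  u5 = (d.0 + c.0) | (c.a.0 + (b.0 + d.0) + a.a.(0 | 0)) | =a=> u8, =b=> u10, =c=> u13, =c=> u14, =d=> u10, =d=> u14
  u6 = (d.(d.0 + c.0) + b.(a.0 | (0 + 0))) | (0 | 0) | =b=> u15, =d=> u16
  u7 = a.0 | (0 + 0) | a.(0 | 0) | =a=> u15, =a=> u17
  u8 = (d.0 + c.0) | a.(0 | 0) | =a=> u16, =c=> u18, =d=> u18
  u9 = a.0 | (0 + 0) | 0 | =a=> u19
  u10 = (d.0 + c.0) | 0 | =c=> u20, =d=> u20
  u11 = 0 | (0 + 0) | (c.a.0 + (b.0 + d.0) + a.a.(0 | 0)) | =a=> u17, =b=> u19, =c=> u21, =d=> u19
  u12 = a.0 | (0 + 0) | a.0 | =a=> u21, =a=> u9
  u13 = (d.0 + c.0) | a.0 | =a=> u10, =c=> u22, =d=> u22
  u14 = 0 | (c.a.0 + (b.0 + d.0) + a.a.(0 | 0)) | =a=> u18, =b=> u20, =c=> u22, =d=> u20
  u15 = a.0 | (0 + 0) | (0 | 0) | =a=> u23
  u16 = (d.0 + c.0) | (0 | 0) | =c=> u24, =d=> u24
  u17 = 0 | (0 + 0) | a.(0 | 0) | =a=> u23
  u18 = 0 | a.(0 | 0) | =a=> u24
  u19 = 0 | (0 + 0) | 0 | (no moves)
  u20 = 0 | 0 | (no moves)
  u21 = 0 | (0 + 0) | a.0 | =a=> u19
  u22 = 0 | a.0 | =a=> u20
  u23 = 0 | (0 + 0) | (0 | 0) | (no moves)
  u24 = 0 | (0 | 0) | (no moves)
LTS(Q): 25 reachable states
  v0 = (d.(d.0 + a.0) + b.(a.0 | (0 + 0))) | (c.a.0 + (b.0 + d.0) + a.a.(0 | 0)) | =a=> v1, =b=> v2, =b=> v3, =c=> v4, =d=> v2, =d=> v5
  v1 = (d.(d.0 + a.0) + b.(a.0 | (0 + 0))) | a.(0 | 0) | =a=> v6, =b=> v7, =d=> v8
  v2 = (d.(d.0 + a.0) + b.(a.0 | (0 + 0))) | 0 | =b=> v9, =d=> v10
  v3 = a.0 | (0 + 0) | (c.a.0 + (b.0 + d.0) + a.a.(0 | 0)) | =a=> v11, =a=> v7, =b=> v9, =c=> v12, =d=> v9
  v4 = (d.(d.0 + a.0) + b.(a.0 | (0 + 0))) | a.0 | =a=> v2, =b=> v12, =d=> v13
  v5 = (d.0 + a.0) | (c.a.0 + (b.0 + d.0) + a.a.(0 | 0)) | =a=> v14, =a=> v8, =b=> v10, =c=> v13, =d=> v10, =d=> v14
  v6 = (d.(d.0 + a.0) + b.(a.0 | (0 + 0))) | (0 | 0) | =b=> v15, =d=> v16
  v7 = a.0 | (0 + 0) | a.(0 | 0) | =a=> v15, =a=> v17
  v8 = (d.0 + a.0) | a.(0 | 0) | =a=> v16, =a=> v18, =d=> v18
  v9 = a.0 | (0 + 0) | 0 | =a=> v19
  v10 = (d.0 + a.0) | 0 | =a=> v20, =d=> v20
  v11 = 0 | (0 + 0) | (c.a.0 + (b.0 + d.0) + a.a.(0 | 0)) | =a=> v17, =b=> v19, =c=> v21, =d=> v19
  v12 = a.0 | (0 + 0) | a.0 | =a=> v21, =a=> v9
  v13 = (d.0 + a.0) | a.0 | =a=> v10, =a=> v22, =d=> v22
  v14 = 0 | (c.a.0 + (b.0 + d.0) + a.a.(0 | 0)) | =a=> v18, =b=> v20, =c=> v22, =d=> v20
  v15 = a.0 | (0 + 0) | (0 | 0) | =a=> v23
  v16 = (d.0 + a.0) | (0 | 0) | =a=> v24, =d=> v24
  v17 = 0 | (0 + 0) | a.(0 | 0) | =a=> v23
  v18 = 0 | a.(0 | 0) | =a=> v24
  v19 = 0 | (0 + 0) | 0 | (no moves)
  v20 = 0 | 0 | (no moves)
  v21 = 0 | (0 + 0) | a.0 | =a=> v19
  v22 = 0 | a.0 | =a=> v20
  v23 = 0 | (0 + 0) | (0 | 0) | (no moves)
  v24 = 0 | (0 | 0) | (no moves)
Executing adc from P (initial set {u0}):
  after a @ step 1: {u1}
  after d @ step 2: {u8}
  after c @ step 3: {u18}
  — P admits the full trace.
Executing adc from Q (initial set {v0}):
  after a @ step 1: {v1}
  after d @ step 2: {v8}
  after c @ step 3: ∅ (Q stuck)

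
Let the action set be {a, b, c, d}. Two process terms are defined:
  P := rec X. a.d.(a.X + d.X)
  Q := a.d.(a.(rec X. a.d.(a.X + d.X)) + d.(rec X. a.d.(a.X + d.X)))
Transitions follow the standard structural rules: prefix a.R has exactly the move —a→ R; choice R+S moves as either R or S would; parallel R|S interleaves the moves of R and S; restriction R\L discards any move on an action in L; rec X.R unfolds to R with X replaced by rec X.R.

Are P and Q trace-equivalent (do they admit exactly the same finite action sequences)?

traces(P) = traces(Q)

P's transition system — 3 states:
  u0 = rec X. a.d.(a.X + d.X) ⊢ --a--▸ u1
  u1 = d.(a.(rec X. a.d.(a.X + d.X)) + d.(rec X. a.d.(a.X + d.X))) ⊢ --d--▸ u2
  u2 = a.(rec X. a.d.(a.X + d.X)) + d.(rec X. a.d.(a.X + d.X)) ⊢ --a--▸ u0, --d--▸ u0
Q's transition system — 4 states:
  v0 = a.d.(a.(rec X. a.d.(a.X + d.X)) + d.(rec X. a.d.(a.X + d.X))) ⊢ --a--▸ v1
  v1 = d.(a.(rec X. a.d.(a.X + d.X)) + d.(rec X. a.d.(a.X + d.X))) ⊢ --d--▸ v2
  v2 = a.(rec X. a.d.(a.X + d.X)) + d.(rec X. a.d.(a.X + d.X)) ⊢ --a--▸ v3, --d--▸ v3
  v3 = rec X. a.d.(a.X + d.X) ⊢ --a--▸ v1
Bisimilarity quotient blocks:
  B0 = {u0, v0, v3}
  B1 = {u1, v1}
  B2 = {u2, v2}
u0 ∈ B0, v0 ∈ B0 → same block
Bisimilar ⇒ trace-equivalent.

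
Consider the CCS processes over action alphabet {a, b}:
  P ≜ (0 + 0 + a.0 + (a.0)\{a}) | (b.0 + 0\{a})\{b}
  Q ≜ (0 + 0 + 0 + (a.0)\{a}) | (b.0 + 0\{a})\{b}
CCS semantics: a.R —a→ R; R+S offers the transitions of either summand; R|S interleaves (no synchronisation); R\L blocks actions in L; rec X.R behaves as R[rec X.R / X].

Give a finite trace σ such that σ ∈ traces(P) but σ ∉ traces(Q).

a

P's transition system — 2 states:
  p0 = (0 + 0 + a.0 + (a.0)\{a}) | (b.0 + 0\{a})\{b} has moves -a-> p1
  p1 = 0 | (b.0 + 0\{a})\{b} has moves (no moves)
Q's transition system — 1 states:
  q0 = (0 + 0 + 0 + (a.0)\{a}) | (b.0 + 0\{a})\{b} has moves (no moves)
Executing a from P (initial set {p0}):
  after a @ step 1: {p1}
  ✓ P
Executing a from Q (initial set {q0}):
  after a @ step 1: ∅  — Q cannot continue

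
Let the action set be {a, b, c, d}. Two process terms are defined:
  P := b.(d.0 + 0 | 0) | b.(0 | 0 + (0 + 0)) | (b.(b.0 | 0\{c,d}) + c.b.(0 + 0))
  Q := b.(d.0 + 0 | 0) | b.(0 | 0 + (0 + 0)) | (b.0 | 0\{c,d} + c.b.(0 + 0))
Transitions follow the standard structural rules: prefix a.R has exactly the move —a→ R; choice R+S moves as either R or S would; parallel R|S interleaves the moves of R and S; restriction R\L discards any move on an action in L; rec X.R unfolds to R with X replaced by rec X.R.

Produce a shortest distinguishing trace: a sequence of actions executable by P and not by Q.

bbbb

P's transition system — 30 states:
  p0 = b.(d.0 + 0 | 0) | b.(0 | 0 + (0 + 0)) | (b.(b.0 | 0\{c,d}) + c.b.(0 + 0)) :: ··b··> p1, ··b··> p2, ··b··> p3, ··c··> p4
  p1 = (d.0 + 0 | 0) | b.(0 | 0 + (0 + 0)) | (b.(b.0 | 0\{c,d}) + c.b.(0 + 0)) :: ··b··> p5, ··b··> p6, ··c··> p7, ··d··> p8
  p2 = b.(d.0 + 0 | 0) | (0 | 0 + (0 + 0)) | (b.(b.0 | 0\{c,d}) + c.b.(0 + 0)) :: ··b··> p5, ··b··> p9, ··c··> p10
  p3 = b.(d.0 + 0 | 0) | b.(0 | 0 + (0 + 0)) | (b.0 | 0\{c,d}) :: ··b··> p11, ··b··> p6, ··b··> p9
  p4 = b.(d.0 + 0 | 0) | b.(0 | 0 + (0 + 0)) | b.(0 + 0) :: ··b··> p10, ··b··> p12, ··b··> p7
  p5 = (d.0 + 0 | 0) | (0 | 0 + (0 + 0)) | (b.(b.0 | 0\{c,d}) + c.b.(0 + 0)) :: ··b··> p13, ··c··> p14, ··d··> p15
  p6 = (d.0 + 0 | 0) | b.(0 | 0 + (0 + 0)) | (b.0 | 0\{c,d}) :: ··b··> p13, ··b··> p16, ··d··> p17
  p7 = (d.0 + 0 | 0) | b.(0 | 0 + (0 + 0)) | b.(0 + 0) :: ··b··> p14, ··b··> p18, ··d··> p19
  p8 = 0 | b.(0 | 0 + (0 + 0)) | (b.(b.0 | 0\{c,d}) + c.b.(0 + 0)) :: ··b··> p15, ··b··> p17, ··c··> p19
  p9 = b.(d.0 + 0 | 0) | (0 | 0 + (0 + 0)) | (b.0 | 0\{c,d}) :: ··b··> p13, ··b··> p20
  p10 = b.(d.0 + 0 | 0) | (0 | 0 + (0 + 0)) | b.(0 + 0) :: ··b··> p14, ··b··> p21
  p11 = b.(d.0 + 0 | 0) | b.(0 | 0 + (0 + 0)) | (0 | 0\{c,d}) :: ··b··> p16, ··b··> p20
  p12 = b.(d.0 + 0 | 0) | b.(0 | 0 + (0 + 0)) | (0 + 0) :: ··b··> p18, ··b··> p21
  p13 = (d.0 + 0 | 0) | (0 | 0 + (0 + 0)) | (b.0 | 0\{c,d}) :: ··b··> p22, ··d··> p23
  p14 = (d.0 + 0 | 0) | (0 | 0 + (0 + 0)) | b.(0 + 0) :: ··b··> p24, ··d··> p25
  p15 = 0 | (0 | 0 + (0 + 0)) | (b.(b.0 | 0\{c,d}) + c.b.(0 + 0)) :: ··b··> p23, ··c··> p25
  p16 = (d.0 + 0 | 0) | b.(0 | 0 + (0 + 0)) | (0 | 0\{c,d}) :: ··b··> p22, ··d··> p26
  p17 = 0 | b.(0 | 0 + (0 + 0)) | (b.0 | 0\{c,d}) :: ··b··> p23, ··b··> p26
  p18 = (d.0 + 0 | 0) | b.(0 | 0 + (0 + 0)) | (0 + 0) :: ··b··> p24, ··d··> p27
  p19 = 0 | b.(0 | 0 + (0 + 0)) | b.(0 + 0) :: ··b··> p25, ··b··> p27
  p20 = b.(d.0 + 0 | 0) | (0 | 0 + (0 + 0)) | (0 | 0\{c,d}) :: ··b··> p22
  p21 = b.(d.0 + 0 | 0) | (0 | 0 + (0 + 0)) | (0 + 0) :: ··b··> p24
  p22 = (d.0 + 0 | 0) | (0 | 0 + (0 + 0)) | (0 | 0\{c,d}) :: ··d··> p28
  p23 = 0 | (0 | 0 + (0 + 0)) | (b.0 | 0\{c,d}) :: ··b··> p28
  p24 = (d.0 + 0 | 0) | (0 | 0 + (0 + 0)) | (0 + 0) :: ··d··> p29
  p25 = 0 | (0 | 0 + (0 + 0)) | b.(0 + 0) :: ··b··> p29
  p26 = 0 | b.(0 | 0 + (0 + 0)) | (0 | 0\{c,d}) :: ··b··> p28
  p27 = 0 | b.(0 | 0 + (0 + 0)) | (0 + 0) :: ··b··> p29
  p28 = 0 | (0 | 0 + (0 + 0)) | (0 | 0\{c,d}) :: ∅
  p29 = 0 | (0 | 0 + (0 + 0)) | (0 + 0) :: ∅
Q's transition system — 24 states:
  q0 = b.(d.0 + 0 | 0) | b.(0 | 0 + (0 + 0)) | (b.0 | 0\{c,d} + c.b.(0 + 0)) :: ··b··> q1, ··b··> q2, ··b··> q3, ··c··> q4
  q1 = (d.0 + 0 | 0) | b.(0 | 0 + (0 + 0)) | (b.0 | 0\{c,d} + c.b.(0 + 0)) :: ··b··> q5, ··b··> q6, ··c··> q7, ··d··> q8
  q2 = b.(d.0 + 0 | 0) | (0 | 0 + (0 + 0)) | (b.0 | 0\{c,d} + c.b.(0 + 0)) :: ··b··> q5, ··b··> q9, ··c··> q10
  q3 = b.(d.0 + 0 | 0) | b.(0 | 0 + (0 + 0)) | (0 | 0\{c,d}) :: ··b··> q6, ··b··> q9
  q4 = b.(d.0 + 0 | 0) | b.(0 | 0 + (0 + 0)) | b.(0 + 0) :: ··b··> q10, ··b··> q11, ··b··> q7
  q5 = (d.0 + 0 | 0) | (0 | 0 + (0 + 0)) | (b.0 | 0\{c,d} + c.b.(0 + 0)) :: ··b··> q12, ··c··> q13, ··d··> q14
  q6 = (d.0 + 0 | 0) | b.(0 | 0 + (0 + 0)) | (0 | 0\{c,d}) :: ··b··> q12, ··d··> q15
  q7 = (d.0 + 0 | 0) | b.(0 | 0 + (0 + 0)) | b.(0 + 0) :: ··b··> q13, ··b··> q16, ··d··> q17
  q8 = 0 | b.(0 | 0 + (0 + 0)) | (b.0 | 0\{c,d} + c.b.(0 + 0)) :: ··b··> q14, ··b··> q15, ··c··> q17
  q9 = b.(d.0 + 0 | 0) | (0 | 0 + (0 + 0)) | (0 | 0\{c,d}) :: ··b··> q12
  q10 = b.(d.0 + 0 | 0) | (0 | 0 + (0 + 0)) | b.(0 + 0) :: ··b··> q13, ··b··> q18
  q11 = b.(d.0 + 0 | 0) | b.(0 | 0 + (0 + 0)) | (0 + 0) :: ··b··> q16, ··b··> q18
  q12 = (d.0 + 0 | 0) | (0 | 0 + (0 + 0)) | (0 | 0\{c,d}) :: ··d··> q19
  q13 = (d.0 + 0 | 0) | (0 | 0 + (0 + 0)) | b.(0 + 0) :: ··b··> q20, ··d··> q21
  q14 = 0 | (0 | 0 + (0 + 0)) | (b.0 | 0\{c,d} + c.b.(0 + 0)) :: ··b··> q19, ··c··> q21
  q15 = 0 | b.(0 | 0 + (0 + 0)) | (0 | 0\{c,d}) :: ··b··> q19
  q16 = (d.0 + 0 | 0) | b.(0 | 0 + (0 + 0)) | (0 + 0) :: ··b··> q20, ··d··> q22
  q17 = 0 | b.(0 | 0 + (0 + 0)) | b.(0 + 0) :: ··b··> q21, ··b··> q22
  q18 = b.(d.0 + 0 | 0) | (0 | 0 + (0 + 0)) | (0 + 0) :: ··b··> q20
  q19 = 0 | (0 | 0 + (0 + 0)) | (0 | 0\{c,d}) :: ∅
  q20 = (d.0 + 0 | 0) | (0 | 0 + (0 + 0)) | (0 + 0) :: ··d··> q23
  q21 = 0 | (0 | 0 + (0 + 0)) | b.(0 + 0) :: ··b··> q23
  q22 = 0 | b.(0 | 0 + (0 + 0)) | (0 + 0) :: ··b··> q23
  q23 = 0 | (0 | 0 + (0 + 0)) | (0 + 0) :: ∅
Executing bbbb from P (initial set {p0}):
  [1] b ⇒ {p1, p2, p3}
  [2] b ⇒ {p11, p5, p6, p9}
  [3] b ⇒ {p13, p16, p20}
  [4] b ⇒ {p22}
  P completes σ.
Executing bbbb from Q (initial set {q0}):
  [1] b ⇒ {q1, q2, q3}
  [2] b ⇒ {q5, q6, q9}
  [3] b ⇒ {q12}
  [4] b ⇒ no successor for Q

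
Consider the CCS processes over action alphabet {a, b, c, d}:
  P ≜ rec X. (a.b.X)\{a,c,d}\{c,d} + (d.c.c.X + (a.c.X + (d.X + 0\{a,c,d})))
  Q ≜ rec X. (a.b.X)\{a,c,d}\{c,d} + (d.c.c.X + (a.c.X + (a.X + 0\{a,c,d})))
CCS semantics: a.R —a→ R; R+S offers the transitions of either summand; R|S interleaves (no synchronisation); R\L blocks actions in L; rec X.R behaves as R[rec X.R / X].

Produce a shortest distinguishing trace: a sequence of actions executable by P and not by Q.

P's transition system — 3 states:
  s0 = rec X. (a.b.X)\{a,c,d}\{c,d} + (d.c.c.X + (a.c.X + (d.X + 0\{a,c,d}))) has moves =a=> s1, =d=> s0, =d=> s2
  s1 = c.(rec X. (a.b.X)\{a,c,d}\{c,d} + (d.c.c.X + (a.c.X + (d.X + 0\{a,c,d})))) has moves =c=> s0
  s2 = c.c.(rec X. (a.b.X)\{a,c,d}\{c,d} + (d.c.c.X + (a.c.X + (d.X + 0\{a,c,d})))) has moves =c=> s1
Q's transition system — 3 states:
  t0 = rec X. (a.b.X)\{a,c,d}\{c,d} + (d.c.c.X + (a.c.X + (a.X + 0\{a,c,d}))) has moves =a=> t0, =a=> t1, =d=> t2
  t1 = c.(rec X. (a.b.X)\{a,c,d}\{c,d} + (d.c.c.X + (a.c.X + (a.X + 0\{a,c,d})))) has moves =c=> t0
  t2 = c.c.(rec X. (a.b.X)\{a,c,d}\{c,d} + (d.c.c.X + (a.c.X + (a.X + 0\{a,c,d})))) has moves =c=> t1
Run σ = ⟨da⟩ on P: start {s0}
  step 1 (d): {s0, s2}
  step 2 (a): {s1}
  — P admits the full trace.
Run σ = ⟨da⟩ on Q: start {t0}
  step 1 (d): {t2}
  step 2 (a): no successor for Q

da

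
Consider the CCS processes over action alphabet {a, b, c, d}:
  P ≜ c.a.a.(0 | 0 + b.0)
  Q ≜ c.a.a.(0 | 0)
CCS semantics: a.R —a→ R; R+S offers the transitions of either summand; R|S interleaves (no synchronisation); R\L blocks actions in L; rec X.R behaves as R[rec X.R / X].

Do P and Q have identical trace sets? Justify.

P's transition system — 5 states:
  s0 = c.a.a.(0 | 0 + b.0) | --c--▸ s1
  s1 = a.a.(0 | 0 + b.0) | --a--▸ s2
  s2 = a.(0 | 0 + b.0) | --a--▸ s3
  s3 = 0 | 0 + b.0 | --b--▸ s4
  s4 = 0 | deadlocked
Q's transition system — 4 states:
  t0 = c.a.a.(0 | 0) | --c--▸ t1
  t1 = a.a.(0 | 0) | --a--▸ t2
  t2 = a.(0 | 0) | --a--▸ t3
  t3 = 0 | 0 | deadlocked
Executing caab from P (initial set {s0}):
  step 1 (c): {s1}
  step 2 (a): {s2}
  step 3 (a): {s3}
  step 4 (b): {s4}
  ✓ P
Executing caab from Q (initial set {t0}):
  step 1 (c): {t1}
  step 2 (a): {t2}
  step 3 (a): {t3}
  step 4 (b): ∅ (Q stuck)

NO — witness ⟨caab⟩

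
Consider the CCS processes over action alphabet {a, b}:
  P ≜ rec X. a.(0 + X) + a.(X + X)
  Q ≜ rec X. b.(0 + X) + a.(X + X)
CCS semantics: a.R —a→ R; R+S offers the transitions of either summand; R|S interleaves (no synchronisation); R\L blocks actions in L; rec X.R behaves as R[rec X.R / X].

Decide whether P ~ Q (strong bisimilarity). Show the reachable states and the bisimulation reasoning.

LTS(P): 3 reachable states
  p0 = rec X. a.(0 + X) + a.(X + X) has moves --a--▸ p1, --a--▸ p2
  p1 = (rec X. a.(0 + X) + a.(X + X)) + (rec X. a.(0 + X) + a.(X + X)) has moves --a--▸ p1, --a--▸ p2
  p2 = 0 + (rec X. a.(0 + X) + a.(X + X)) has moves --a--▸ p1, --a--▸ p2
LTS(Q): 3 reachable states
  q0 = rec X. b.(0 + X) + a.(X + X) has moves --a--▸ q1, --b--▸ q2
  q1 = (rec X. b.(0 + X) + a.(X + X)) + (rec X. b.(0 + X) + a.(X + X)) has moves --a--▸ q1, --b--▸ q2
  q2 = 0 + (rec X. b.(0 + X) + a.(X + X)) has moves --a--▸ q1, --b--▸ q2
Bisimilarity quotient blocks:
  B0 = {p0, p1, p2}
  B1 = {q0, q1, q2}
p0 ∈ B0, q0 ∈ B1 → different blocks

not bisimilar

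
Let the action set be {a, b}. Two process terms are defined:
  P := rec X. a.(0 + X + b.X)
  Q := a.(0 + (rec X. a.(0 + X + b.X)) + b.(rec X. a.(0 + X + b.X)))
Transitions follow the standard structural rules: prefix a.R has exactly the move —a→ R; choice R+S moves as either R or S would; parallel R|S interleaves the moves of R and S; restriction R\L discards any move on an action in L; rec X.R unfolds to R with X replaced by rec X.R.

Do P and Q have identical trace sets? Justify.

Reachable graph of P (2 states):
  m0 = rec X. a.(0 + X + b.X) → --a--▸ m1
  m1 = 0 + (rec X. a.(0 + X + b.X)) + b.(rec X. a.(0 + X + b.X)) → --a--▸ m1, --b--▸ m0
Reachable graph of Q (3 states):
  n0 = a.(0 + (rec X. a.(0 + X + b.X)) + b.(rec X. a.(0 + X + b.X))) → --a--▸ n1
  n1 = 0 + (rec X. a.(0 + X + b.X)) + b.(rec X. a.(0 + X + b.X)) → --a--▸ n1, --b--▸ n2
  n2 = rec X. a.(0 + X + b.X) → --a--▸ n1
Bisimilarity quotient blocks:
  B0 = {m0, n0, n2}
  B1 = {m1, n1}
m0 ∈ B0, n0 ∈ B0 → same block
Bisimilar ⇒ trace-equivalent.

YES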